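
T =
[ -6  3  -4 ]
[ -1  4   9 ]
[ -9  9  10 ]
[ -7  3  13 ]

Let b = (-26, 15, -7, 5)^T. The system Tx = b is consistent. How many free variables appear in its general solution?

0

Row reduce the augmented matrix [T | b].
R2 ← R2 − (1/6)·R1: [0, 7/2, 29/3, 58/3]
R3 ← R3 − (3/2)·R1: [0, 9/2, 16, 32]
R4 ← R4 − (7/6)·R1: [0, -1/2, 53/3, 106/3]
R3 ← R3 − (9/7)·R2: [0, 0, 25/7, 50/7]
R4 ← R4 + (1/7)·R2: [0, 0, 400/21, 800/21]
R4 ← R4 − (16/3)·R3: [0, 0, 0, 0]
The echelon form has 3 nonzero rows, and every pivot lies in the first 3 columns, so rank(T) = rank([T|b]) = 3.
The system is consistent.
Free variables = (unknowns) − (rank) = 3 − 3 = 0.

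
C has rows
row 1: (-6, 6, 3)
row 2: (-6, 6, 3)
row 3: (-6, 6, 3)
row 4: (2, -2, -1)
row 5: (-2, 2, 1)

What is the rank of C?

1

Row reduce to echelon form.
R2 ← R2 − R1: [0, 0, 0]
R3 ← R3 − R1: [0, 0, 0]
R4 ← R4 + (1/3)·R1: [0, 0, 0]
R5 ← R5 − (1/3)·R1: [0, 0, 0]
Echelon form has 1 nonzero row, so rank(C) = 1.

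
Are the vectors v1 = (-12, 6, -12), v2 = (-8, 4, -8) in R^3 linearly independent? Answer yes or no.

Form the matrix with these vectors as rows and row reduce.
R2 ← R2 − (2/3)·R1: [0, 0, 0]
1 nonzero row, so the 2 vectors span a space of dimension 1.
Since 1 < 2, the vectors are linearly dependent.

no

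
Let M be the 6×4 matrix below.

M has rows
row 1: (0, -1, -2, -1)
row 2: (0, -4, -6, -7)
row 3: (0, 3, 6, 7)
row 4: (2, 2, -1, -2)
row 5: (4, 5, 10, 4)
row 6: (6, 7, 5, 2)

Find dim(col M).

4

Row reduce to echelon form.
Swap R1 ↔ R4
R5 ← R5 − (2)·R1: [0, 1, 12, 8]
R6 ← R6 − (3)·R1: [0, 1, 8, 8]
R3 ← R3 + (3/4)·R2: [0, 0, 3/2, 7/4]
R4 ← R4 − (1/4)·R2: [0, 0, -1/2, 3/4]
R5 ← R5 + (1/4)·R2: [0, 0, 21/2, 25/4]
R6 ← R6 + (1/4)·R2: [0, 0, 13/2, 25/4]
R4 ← R4 + (1/3)·R3: [0, 0, 0, 4/3]
R5 ← R5 − (7)·R3: [0, 0, 0, -6]
R6 ← R6 − (13/3)·R3: [0, 0, 0, -4/3]
R5 ← R5 + (9/2)·R4: [0, 0, 0, 0]
R6 ← R6 + R4: [0, 0, 0, 0]
Echelon form has 4 nonzero rows, so rank(M) = 4.
The column space has dimension equal to the rank: 4.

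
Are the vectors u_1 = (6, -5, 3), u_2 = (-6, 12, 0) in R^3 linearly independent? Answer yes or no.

yes

Form the matrix with these vectors as rows and row reduce.
R2 ← R2 + R1: [0, 7, 3]
2 nonzero rows, so the 2 vectors span a space of dimension 2.
Since 2 = 2, the vectors are linearly independent.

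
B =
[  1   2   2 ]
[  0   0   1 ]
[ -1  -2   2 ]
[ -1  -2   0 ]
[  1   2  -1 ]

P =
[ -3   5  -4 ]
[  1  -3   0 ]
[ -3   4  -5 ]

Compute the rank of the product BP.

2

First compute BP:
[[ -7,   7, -14],
 [ -3,   4,  -5],
 [ -5,   9,  -6],
 [  1,   1,   4],
 [  2,  -5,   1]]
Now row reduce the product.
R2 ← R2 − (3/7)·R1: [0, 1, 1]
R3 ← R3 − (5/7)·R1: [0, 4, 4]
R4 ← R4 + (1/7)·R1: [0, 2, 2]
R5 ← R5 + (2/7)·R1: [0, -3, -3]
R3 ← R3 − (4)·R2: [0, 0, 0]
R4 ← R4 − (2)·R2: [0, 0, 0]
R5 ← R5 + (3)·R2: [0, 0, 0]
2 nonzero rows, so rank(BP) = 2.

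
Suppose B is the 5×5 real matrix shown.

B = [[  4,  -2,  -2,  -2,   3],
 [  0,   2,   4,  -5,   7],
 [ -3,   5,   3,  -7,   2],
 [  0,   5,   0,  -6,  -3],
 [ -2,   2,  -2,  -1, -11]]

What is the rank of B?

5

Row reduce to echelon form.
R3 ← R3 + (3/4)·R1: [0, 7/2, 3/2, -17/2, 17/4]
R5 ← R5 + (1/2)·R1: [0, 1, -3, -2, -19/2]
R3 ← R3 − (7/4)·R2: [0, 0, -11/2, 1/4, -8]
R4 ← R4 − (5/2)·R2: [0, 0, -10, 13/2, -41/2]
R5 ← R5 − (1/2)·R2: [0, 0, -5, 1/2, -13]
R4 ← R4 − (20/11)·R3: [0, 0, 0, 133/22, -131/22]
R5 ← R5 − (10/11)·R3: [0, 0, 0, 3/11, -63/11]
R5 ← R5 − (6/133)·R4: [0, 0, 0, 0, -726/133]
Echelon form has 5 nonzero rows, so rank(B) = 5.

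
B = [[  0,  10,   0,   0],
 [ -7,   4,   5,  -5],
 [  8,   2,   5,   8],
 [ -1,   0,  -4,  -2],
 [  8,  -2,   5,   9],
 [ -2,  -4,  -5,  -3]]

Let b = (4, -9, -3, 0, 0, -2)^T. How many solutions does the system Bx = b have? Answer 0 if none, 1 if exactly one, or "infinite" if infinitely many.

Row reduce the augmented matrix [B | b].
Swap R1 ↔ R2
R3 ← R3 + (8/7)·R1: [0, 46/7, 75/7, 16/7, -93/7]
R4 ← R4 − (1/7)·R1: [0, -4/7, -33/7, -9/7, 9/7]
R5 ← R5 + (8/7)·R1: [0, 18/7, 75/7, 23/7, -72/7]
R6 ← R6 − (2/7)·R1: [0, -36/7, -45/7, -11/7, 4/7]
R3 ← R3 − (23/35)·R2: [0, 0, 75/7, 16/7, -557/35]
R4 ← R4 + (2/35)·R2: [0, 0, -33/7, -9/7, 53/35]
R5 ← R5 − (9/35)·R2: [0, 0, 75/7, 23/7, -396/35]
R6 ← R6 + (18/35)·R2: [0, 0, -45/7, -11/7, 92/35]
R4 ← R4 + (11/25)·R3: [0, 0, 0, -7/25, -686/125]
R5 ← R5 − R3: [0, 0, 0, 1, 23/5]
R6 ← R6 + (3/5)·R3: [0, 0, 0, -1/5, -173/25]
R5 ← R5 + (25/7)·R4: [0, 0, 0, 0, -15]
R6 ← R6 − (5/7)·R4: [0, 0, 0, 0, -3]
R6 ← R6 − (1/5)·R5: [0, 0, 0, 0, 0]
The echelon form has 5 nonzero rows; the last pivot sits in the augmented column, so rank(B) = 4 but rank([B|b]) = 5.
Since the ranks differ, the system is inconsistent.
It has no solutions.

0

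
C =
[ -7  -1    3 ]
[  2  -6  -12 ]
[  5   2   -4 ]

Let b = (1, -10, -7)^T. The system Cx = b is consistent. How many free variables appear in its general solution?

Row reduce the augmented matrix [C | b].
R2 ← R2 + (2/7)·R1: [0, -44/7, -78/7, -68/7]
R3 ← R3 + (5/7)·R1: [0, 9/7, -13/7, -44/7]
R3 ← R3 + (9/44)·R2: [0, 0, -91/22, -91/11]
The echelon form has 3 nonzero rows, and every pivot lies in the first 3 columns, so rank(C) = rank([C|b]) = 3.
The system is consistent.
Free variables = (unknowns) − (rank) = 3 − 3 = 0.

0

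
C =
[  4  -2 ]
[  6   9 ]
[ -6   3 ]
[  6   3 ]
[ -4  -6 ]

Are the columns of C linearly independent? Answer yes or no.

yes

Row reduce C to echelon form.
R2 ← R2 − (3/2)·R1: [0, 12]
R3 ← R3 + (3/2)·R1: [0, 0]
R4 ← R4 − (3/2)·R1: [0, 6]
R5 ← R5 + R1: [0, -8]
R4 ← R4 − (1/2)·R2: [0, 0]
R5 ← R5 + (2/3)·R2: [0, 0]
2 pivots among 2 columns.
Every column is a pivot column, so the columns are linearly independent.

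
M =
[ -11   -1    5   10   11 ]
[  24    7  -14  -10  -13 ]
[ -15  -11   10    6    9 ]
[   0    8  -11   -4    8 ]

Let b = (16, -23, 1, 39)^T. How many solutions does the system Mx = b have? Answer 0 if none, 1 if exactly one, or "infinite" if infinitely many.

infinite

Row reduce the augmented matrix [M | b].
R2 ← R2 + (24/11)·R1: [0, 53/11, -34/11, 130/11, 11, 131/11]
R3 ← R3 − (15/11)·R1: [0, -106/11, 35/11, -84/11, -6, -229/11]
R3 ← R3 + (2)·R2: [0, 0, -3, 16, 16, 3]
R4 ← R4 − (88/53)·R2: [0, 0, -311/53, -1252/53, -544/53, 1019/53]
R4 ← R4 − (311/159)·R3: [0, 0, 0, -8732/159, -6608/159, 708/53]
The echelon form has 4 nonzero rows, and every pivot lies in the first 5 columns, so rank(M) = rank([M|b]) = 4.
The system is consistent.
rank = 4 < 5 unknowns, so there are infinitely many solutions.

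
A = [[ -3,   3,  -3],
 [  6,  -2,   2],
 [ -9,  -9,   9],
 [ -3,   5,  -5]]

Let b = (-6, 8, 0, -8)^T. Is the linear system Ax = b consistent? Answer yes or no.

yes

Row reduce the augmented matrix [A | b].
R2 ← R2 + (2)·R1: [0, 4, -4, -4]
R3 ← R3 − (3)·R1: [0, -18, 18, 18]
R4 ← R4 − R1: [0, 2, -2, -2]
R3 ← R3 + (9/2)·R2: [0, 0, 0, 0]
R4 ← R4 − (1/2)·R2: [0, 0, 0, 0]
The echelon form has 2 nonzero rows, and every pivot lies in the first 3 columns, so rank(A) = rank([A|b]) = 2.
The system is consistent.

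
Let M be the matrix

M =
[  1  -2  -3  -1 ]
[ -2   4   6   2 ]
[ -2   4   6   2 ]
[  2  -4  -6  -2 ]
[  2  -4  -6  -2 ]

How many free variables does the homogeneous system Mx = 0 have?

Row reduce to echelon form.
R2 ← R2 + (2)·R1: [0, 0, 0, 0]
R3 ← R3 + (2)·R1: [0, 0, 0, 0]
R4 ← R4 − (2)·R1: [0, 0, 0, 0]
R5 ← R5 − (2)·R1: [0, 0, 0, 0]
1 nonzero row, so rank(M) = 1.
M has 4 columns; by rank–nullity, nullity = 4 − 1 = 3.

3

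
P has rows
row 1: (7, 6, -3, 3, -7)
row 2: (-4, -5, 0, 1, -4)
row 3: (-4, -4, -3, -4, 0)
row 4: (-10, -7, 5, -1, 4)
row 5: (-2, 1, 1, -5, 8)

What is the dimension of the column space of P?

5

Row reduce to echelon form.
R2 ← R2 + (4/7)·R1: [0, -11/7, -12/7, 19/7, -8]
R3 ← R3 + (4/7)·R1: [0, -4/7, -33/7, -16/7, -4]
R4 ← R4 + (10/7)·R1: [0, 11/7, 5/7, 23/7, -6]
R5 ← R5 + (2/7)·R1: [0, 19/7, 1/7, -29/7, 6]
R3 ← R3 − (4/11)·R2: [0, 0, -45/11, -36/11, -12/11]
R4 ← R4 + R2: [0, 0, -1, 6, -14]
R5 ← R5 + (19/11)·R2: [0, 0, -31/11, 6/11, -86/11]
R4 ← R4 − (11/45)·R3: [0, 0, 0, 34/5, -206/15]
R5 ← R5 − (31/45)·R3: [0, 0, 0, 14/5, -106/15]
R5 ← R5 − (7/17)·R4: [0, 0, 0, 0, -24/17]
Echelon form has 5 nonzero rows, so rank(P) = 5.
The column space has dimension equal to the rank: 5.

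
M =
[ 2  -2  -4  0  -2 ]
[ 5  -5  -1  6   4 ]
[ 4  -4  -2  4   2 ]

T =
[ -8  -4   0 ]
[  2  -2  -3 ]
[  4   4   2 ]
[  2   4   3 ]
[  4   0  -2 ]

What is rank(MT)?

2

First compute MT:
[[-44, -20,   2],
 [-26,  10,  23],
 [-32,   0,  16]]
Now row reduce the product.
R2 ← R2 − (13/22)·R1: [0, 240/11, 240/11]
R3 ← R3 − (8/11)·R1: [0, 160/11, 160/11]
R3 ← R3 − (2/3)·R2: [0, 0, 0]
2 nonzero rows, so rank(MT) = 2.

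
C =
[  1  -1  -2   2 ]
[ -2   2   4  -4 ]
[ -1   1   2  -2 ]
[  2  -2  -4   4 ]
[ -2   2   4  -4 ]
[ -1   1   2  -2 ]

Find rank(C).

Row reduce to echelon form.
R2 ← R2 + (2)·R1: [0, 0, 0, 0]
R3 ← R3 + R1: [0, 0, 0, 0]
R4 ← R4 − (2)·R1: [0, 0, 0, 0]
R5 ← R5 + (2)·R1: [0, 0, 0, 0]
R6 ← R6 + R1: [0, 0, 0, 0]
Echelon form has 1 nonzero row, so rank(C) = 1.

1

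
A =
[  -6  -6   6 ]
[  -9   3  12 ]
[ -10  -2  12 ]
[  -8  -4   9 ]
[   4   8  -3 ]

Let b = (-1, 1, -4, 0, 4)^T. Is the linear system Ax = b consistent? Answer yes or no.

Row reduce the augmented matrix [A | b].
R2 ← R2 − (3/2)·R1: [0, 12, 3, 5/2]
R3 ← R3 − (5/3)·R1: [0, 8, 2, -7/3]
R4 ← R4 − (4/3)·R1: [0, 4, 1, 4/3]
R5 ← R5 + (2/3)·R1: [0, 4, 1, 10/3]
R3 ← R3 − (2/3)·R2: [0, 0, 0, -4]
R4 ← R4 − (1/3)·R2: [0, 0, 0, 1/2]
R5 ← R5 − (1/3)·R2: [0, 0, 0, 5/2]
R4 ← R4 + (1/8)·R3: [0, 0, 0, 0]
R5 ← R5 + (5/8)·R3: [0, 0, 0, 0]
The echelon form has 3 nonzero rows; the last pivot sits in the augmented column, so rank(A) = 2 but rank([A|b]) = 3.
Since the ranks differ, the system is inconsistent.

no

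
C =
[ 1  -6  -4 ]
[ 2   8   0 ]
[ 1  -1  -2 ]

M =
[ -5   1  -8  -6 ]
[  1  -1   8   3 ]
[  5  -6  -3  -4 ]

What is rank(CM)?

2

First compute CM:
[[-31,  31, -44,  -8],
 [ -2,  -6,  48,  12],
 [-16,  14, -10,  -1]]
Now row reduce the product.
R2 ← R2 − (2/31)·R1: [0, -8, 1576/31, 388/31]
R3 ← R3 − (16/31)·R1: [0, -2, 394/31, 97/31]
R3 ← R3 − (1/4)·R2: [0, 0, 0, 0]
2 nonzero rows, so rank(CM) = 2.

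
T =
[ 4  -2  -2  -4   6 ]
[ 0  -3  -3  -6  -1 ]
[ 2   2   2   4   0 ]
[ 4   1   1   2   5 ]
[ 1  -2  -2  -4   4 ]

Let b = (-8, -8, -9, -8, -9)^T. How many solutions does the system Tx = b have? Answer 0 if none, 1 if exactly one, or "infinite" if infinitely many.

Row reduce the augmented matrix [T | b].
R3 ← R3 − (1/2)·R1: [0, 3, 3, 6, -3, -5]
R4 ← R4 − R1: [0, 3, 3, 6, -1, 0]
R5 ← R5 − (1/4)·R1: [0, -3/2, -3/2, -3, 5/2, -7]
R3 ← R3 + R2: [0, 0, 0, 0, -4, -13]
R4 ← R4 + R2: [0, 0, 0, 0, -2, -8]
R5 ← R5 − (1/2)·R2: [0, 0, 0, 0, 3, -3]
R4 ← R4 − (1/2)·R3: [0, 0, 0, 0, 0, -3/2]
R5 ← R5 + (3/4)·R3: [0, 0, 0, 0, 0, -51/4]
R5 ← R5 − (17/2)·R4: [0, 0, 0, 0, 0, 0]
The echelon form has 4 nonzero rows; the last pivot sits in the augmented column, so rank(T) = 3 but rank([T|b]) = 4.
Since the ranks differ, the system is inconsistent.
It has no solutions.

0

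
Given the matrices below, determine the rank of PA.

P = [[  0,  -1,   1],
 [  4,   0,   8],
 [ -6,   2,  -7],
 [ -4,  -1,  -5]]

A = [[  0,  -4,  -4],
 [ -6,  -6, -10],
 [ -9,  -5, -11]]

First compute PA:
[[ -3,   1,  -1],
 [-72, -56, -104],
 [ 51,  47,  81],
 [ 51,  47,  81]]
Now row reduce the product.
R2 ← R2 − (24)·R1: [0, -80, -80]
R3 ← R3 + (17)·R1: [0, 64, 64]
R4 ← R4 + (17)·R1: [0, 64, 64]
R3 ← R3 + (4/5)·R2: [0, 0, 0]
R4 ← R4 + (4/5)·R2: [0, 0, 0]
2 nonzero rows, so rank(PA) = 2.

2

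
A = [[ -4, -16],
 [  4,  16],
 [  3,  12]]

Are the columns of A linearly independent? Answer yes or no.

no

Row reduce A to echelon form.
R2 ← R2 + R1: [0, 0]
R3 ← R3 + (3/4)·R1: [0, 0]
1 pivot among 2 columns.
Only 1 < 2 pivot columns, so the columns are linearly dependent.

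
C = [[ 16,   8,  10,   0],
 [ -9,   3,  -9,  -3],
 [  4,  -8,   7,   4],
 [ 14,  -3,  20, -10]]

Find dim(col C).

Row reduce to echelon form.
R2 ← R2 + (9/16)·R1: [0, 15/2, -27/8, -3]
R3 ← R3 − (1/4)·R1: [0, -10, 9/2, 4]
R4 ← R4 − (7/8)·R1: [0, -10, 45/4, -10]
R3 ← R3 + (4/3)·R2: [0, 0, 0, 0]
R4 ← R4 + (4/3)·R2: [0, 0, 27/4, -14]
Swap R3 ↔ R4
Echelon form has 3 nonzero rows, so rank(C) = 3.
The column space has dimension equal to the rank: 3.

3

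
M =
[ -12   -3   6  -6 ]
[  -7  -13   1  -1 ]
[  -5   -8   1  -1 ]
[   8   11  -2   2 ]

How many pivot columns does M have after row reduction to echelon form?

2

Row reduce to echelon form.
R2 ← R2 − (7/12)·R1: [0, -45/4, -5/2, 5/2]
R3 ← R3 − (5/12)·R1: [0, -27/4, -3/2, 3/2]
R4 ← R4 + (2/3)·R1: [0, 9, 2, -2]
R3 ← R3 − (3/5)·R2: [0, 0, 0, 0]
R4 ← R4 + (4/5)·R2: [0, 0, 0, 0]
Echelon form has 2 nonzero rows, so rank(M) = 2.
Each nonzero row contributes one pivot column: 2 pivot columns.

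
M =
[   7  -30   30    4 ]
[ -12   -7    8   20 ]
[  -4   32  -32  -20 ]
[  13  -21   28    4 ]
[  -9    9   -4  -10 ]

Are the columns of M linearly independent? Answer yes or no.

yes

Row reduce M to echelon form.
R2 ← R2 + (12/7)·R1: [0, -409/7, 416/7, 188/7]
R3 ← R3 + (4/7)·R1: [0, 104/7, -104/7, -124/7]
R4 ← R4 − (13/7)·R1: [0, 243/7, -194/7, -24/7]
R5 ← R5 + (9/7)·R1: [0, -207/7, 242/7, -34/7]
R3 ← R3 + (104/409)·R2: [0, 0, 104/409, -4452/409]
R4 ← R4 + (243/409)·R2: [0, 0, 3106/409, 5124/409]
R5 ← R5 − (207/409)·R2: [0, 0, 1838/409, -7546/409]
R4 ← R4 − (1553/52)·R3: [0, 0, 0, 4389/13]
R5 ← R5 − (919/52)·R3: [0, 0, 0, 2261/13]
R5 ← R5 − (17/33)·R4: [0, 0, 0, 0]
4 pivots among 4 columns.
Every column is a pivot column, so the columns are linearly independent.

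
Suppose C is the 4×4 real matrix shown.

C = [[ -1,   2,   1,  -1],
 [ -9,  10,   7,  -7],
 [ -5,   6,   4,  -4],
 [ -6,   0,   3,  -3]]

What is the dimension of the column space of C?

Row reduce to echelon form.
R2 ← R2 − (9)·R1: [0, -8, -2, 2]
R3 ← R3 − (5)·R1: [0, -4, -1, 1]
R4 ← R4 − (6)·R1: [0, -12, -3, 3]
R3 ← R3 − (1/2)·R2: [0, 0, 0, 0]
R4 ← R4 − (3/2)·R2: [0, 0, 0, 0]
Echelon form has 2 nonzero rows, so rank(C) = 2.
The column space has dimension equal to the rank: 2.

2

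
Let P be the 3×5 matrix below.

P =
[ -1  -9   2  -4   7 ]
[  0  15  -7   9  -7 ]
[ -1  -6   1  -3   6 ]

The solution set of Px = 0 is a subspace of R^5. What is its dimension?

2

Row reduce to echelon form.
R3 ← R3 − R1: [0, 3, -1, 1, -1]
R3 ← R3 − (1/5)·R2: [0, 0, 2/5, -4/5, 2/5]
3 nonzero rows, so rank(P) = 3.
P has 5 columns; by rank–nullity, nullity = 5 − 3 = 2.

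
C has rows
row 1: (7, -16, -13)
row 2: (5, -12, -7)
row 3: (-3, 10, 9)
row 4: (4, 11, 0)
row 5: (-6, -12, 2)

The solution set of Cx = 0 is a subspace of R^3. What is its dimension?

Row reduce to echelon form.
R2 ← R2 − (5/7)·R1: [0, -4/7, 16/7]
R3 ← R3 + (3/7)·R1: [0, 22/7, 24/7]
R4 ← R4 − (4/7)·R1: [0, 141/7, 52/7]
R5 ← R5 + (6/7)·R1: [0, -180/7, -64/7]
R3 ← R3 + (11/2)·R2: [0, 0, 16]
R4 ← R4 + (141/4)·R2: [0, 0, 88]
R5 ← R5 − (45)·R2: [0, 0, -112]
R4 ← R4 − (11/2)·R3: [0, 0, 0]
R5 ← R5 + (7)·R3: [0, 0, 0]
3 nonzero rows, so rank(C) = 3.
C has 3 columns; by rank–nullity, nullity = 3 − 3 = 0.

0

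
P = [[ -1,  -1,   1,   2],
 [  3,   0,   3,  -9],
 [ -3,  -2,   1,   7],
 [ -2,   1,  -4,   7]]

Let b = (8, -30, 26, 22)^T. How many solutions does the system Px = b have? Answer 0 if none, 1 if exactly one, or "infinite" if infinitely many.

Row reduce the augmented matrix [P | b].
R2 ← R2 + (3)·R1: [0, -3, 6, -3, -6]
R3 ← R3 − (3)·R1: [0, 1, -2, 1, 2]
R4 ← R4 − (2)·R1: [0, 3, -6, 3, 6]
R3 ← R3 + (1/3)·R2: [0, 0, 0, 0, 0]
R4 ← R4 + R2: [0, 0, 0, 0, 0]
The echelon form has 2 nonzero rows, and every pivot lies in the first 4 columns, so rank(P) = rank([P|b]) = 2.
The system is consistent.
rank = 2 < 4 unknowns, so there are infinitely many solutions.

infinite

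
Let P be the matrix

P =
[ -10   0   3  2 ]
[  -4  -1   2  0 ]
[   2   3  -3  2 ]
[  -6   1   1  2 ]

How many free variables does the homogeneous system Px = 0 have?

Row reduce to echelon form.
R2 ← R2 − (2/5)·R1: [0, -1, 4/5, -4/5]
R3 ← R3 + (1/5)·R1: [0, 3, -12/5, 12/5]
R4 ← R4 − (3/5)·R1: [0, 1, -4/5, 4/5]
R3 ← R3 + (3)·R2: [0, 0, 0, 0]
R4 ← R4 + R2: [0, 0, 0, 0]
2 nonzero rows, so rank(P) = 2.
P has 4 columns; by rank–nullity, nullity = 4 − 2 = 2.

2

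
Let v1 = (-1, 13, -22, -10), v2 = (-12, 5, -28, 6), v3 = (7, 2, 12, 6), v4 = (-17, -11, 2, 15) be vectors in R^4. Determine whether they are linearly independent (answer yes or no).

yes

Form the matrix with these vectors as rows and row reduce.
R2 ← R2 − (12)·R1: [0, -151, 236, 126]
R3 ← R3 + (7)·R1: [0, 93, -142, -64]
R4 ← R4 − (17)·R1: [0, -232, 376, 185]
R3 ← R3 + (93/151)·R2: [0, 0, 506/151, 2054/151]
R4 ← R4 − (232/151)·R2: [0, 0, 2024/151, -1297/151]
R4 ← R4 − (4)·R3: [0, 0, 0, -63]
4 nonzero rows, so the 4 vectors span a space of dimension 4.
Since 4 = 4, the vectors are linearly independent.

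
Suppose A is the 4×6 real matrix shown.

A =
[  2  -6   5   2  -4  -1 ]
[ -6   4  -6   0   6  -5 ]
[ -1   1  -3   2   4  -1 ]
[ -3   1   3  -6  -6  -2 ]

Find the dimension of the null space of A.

3

Row reduce to echelon form.
R2 ← R2 + (3)·R1: [0, -14, 9, 6, -6, -8]
R3 ← R3 + (1/2)·R1: [0, -2, -1/2, 3, 2, -3/2]
R4 ← R4 + (3/2)·R1: [0, -8, 21/2, -3, -12, -7/2]
R3 ← R3 − (1/7)·R2: [0, 0, -25/14, 15/7, 20/7, -5/14]
R4 ← R4 − (4/7)·R2: [0, 0, 75/14, -45/7, -60/7, 15/14]
R4 ← R4 + (3)·R3: [0, 0, 0, 0, 0, 0]
3 nonzero rows, so rank(A) = 3.
A has 6 columns; by rank–nullity, nullity = 6 − 3 = 3.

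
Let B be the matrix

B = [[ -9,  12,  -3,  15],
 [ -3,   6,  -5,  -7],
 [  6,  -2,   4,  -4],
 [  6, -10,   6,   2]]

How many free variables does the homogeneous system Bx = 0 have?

1

Row reduce to echelon form.
R2 ← R2 − (1/3)·R1: [0, 2, -4, -12]
R3 ← R3 + (2/3)·R1: [0, 6, 2, 6]
R4 ← R4 + (2/3)·R1: [0, -2, 4, 12]
R3 ← R3 − (3)·R2: [0, 0, 14, 42]
R4 ← R4 + R2: [0, 0, 0, 0]
3 nonzero rows, so rank(B) = 3.
B has 4 columns; by rank–nullity, nullity = 4 − 3 = 1.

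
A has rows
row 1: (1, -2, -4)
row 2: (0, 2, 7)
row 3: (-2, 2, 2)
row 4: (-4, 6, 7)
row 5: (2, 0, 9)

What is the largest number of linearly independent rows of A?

3

Row reduce to echelon form.
R3 ← R3 + (2)·R1: [0, -2, -6]
R4 ← R4 + (4)·R1: [0, -2, -9]
R5 ← R5 − (2)·R1: [0, 4, 17]
R3 ← R3 + R2: [0, 0, 1]
R4 ← R4 + R2: [0, 0, -2]
R5 ← R5 − (2)·R2: [0, 0, 3]
R4 ← R4 + (2)·R3: [0, 0, 0]
R5 ← R5 − (3)·R3: [0, 0, 0]
Echelon form has 3 nonzero rows, so rank(A) = 3.
The rank gives the maximum number of linearly independent rows: 3.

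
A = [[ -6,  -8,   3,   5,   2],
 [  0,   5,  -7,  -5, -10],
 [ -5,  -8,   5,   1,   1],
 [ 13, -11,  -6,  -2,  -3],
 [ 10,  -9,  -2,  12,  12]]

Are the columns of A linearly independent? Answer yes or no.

no

Row reduce A to echelon form.
R3 ← R3 − (5/6)·R1: [0, -4/3, 5/2, -19/6, -2/3]
R4 ← R4 + (13/6)·R1: [0, -85/3, 1/2, 53/6, 4/3]
R5 ← R5 + (5/3)·R1: [0, -67/3, 3, 61/3, 46/3]
R3 ← R3 + (4/15)·R2: [0, 0, 19/30, -9/2, -10/3]
R4 ← R4 + (17/3)·R2: [0, 0, -235/6, -39/2, -166/3]
R5 ← R5 + (67/15)·R2: [0, 0, -424/15, -2, -88/3]
R4 ← R4 + (1175/19)·R3: [0, 0, 0, -5658/19, -4968/19]
R5 ← R5 + (848/19)·R3: [0, 0, 0, -3854/19, -3384/19]
R5 ← R5 − (47/69)·R4: [0, 0, 0, 0, 0]
4 pivots among 5 columns.
Only 4 < 5 pivot columns, so the columns are linearly dependent.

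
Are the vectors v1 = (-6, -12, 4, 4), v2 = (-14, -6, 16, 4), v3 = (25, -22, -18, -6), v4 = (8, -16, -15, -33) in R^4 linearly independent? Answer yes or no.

yes

Form the matrix with these vectors as rows and row reduce.
R2 ← R2 − (7/3)·R1: [0, 22, 20/3, -16/3]
R3 ← R3 + (25/6)·R1: [0, -72, -4/3, 32/3]
R4 ← R4 + (4/3)·R1: [0, -32, -29/3, -83/3]
R3 ← R3 + (36/11)·R2: [0, 0, 676/33, -224/33]
R4 ← R4 + (16/11)·R2: [0, 0, 1/33, -1169/33]
R4 ← R4 − (1/676)·R3: [0, 0, 0, -5985/169]
4 nonzero rows, so the 4 vectors span a space of dimension 4.
Since 4 = 4, the vectors are linearly independent.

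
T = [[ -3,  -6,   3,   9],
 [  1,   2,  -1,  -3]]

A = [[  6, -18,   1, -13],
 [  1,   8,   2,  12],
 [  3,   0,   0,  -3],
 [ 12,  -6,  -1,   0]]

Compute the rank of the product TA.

1

First compute TA:
[[ 93, -48, -24, -42],
 [-31,  16,   8,  14]]
Now row reduce the product.
R2 ← R2 + (1/3)·R1: [0, 0, 0, 0]
1 nonzero row, so rank(TA) = 1.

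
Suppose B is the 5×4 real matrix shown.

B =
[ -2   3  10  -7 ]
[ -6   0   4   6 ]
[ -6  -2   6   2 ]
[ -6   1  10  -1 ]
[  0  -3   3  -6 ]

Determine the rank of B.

3

Row reduce to echelon form.
R2 ← R2 − (3)·R1: [0, -9, -26, 27]
R3 ← R3 − (3)·R1: [0, -11, -24, 23]
R4 ← R4 − (3)·R1: [0, -8, -20, 20]
R3 ← R3 − (11/9)·R2: [0, 0, 70/9, -10]
R4 ← R4 − (8/9)·R2: [0, 0, 28/9, -4]
R5 ← R5 − (1/3)·R2: [0, 0, 35/3, -15]
R4 ← R4 − (2/5)·R3: [0, 0, 0, 0]
R5 ← R5 − (3/2)·R3: [0, 0, 0, 0]
Echelon form has 3 nonzero rows, so rank(B) = 3.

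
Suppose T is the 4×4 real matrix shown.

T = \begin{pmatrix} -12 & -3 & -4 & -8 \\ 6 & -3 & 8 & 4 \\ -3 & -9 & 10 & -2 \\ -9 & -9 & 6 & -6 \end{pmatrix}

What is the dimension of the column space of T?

Row reduce to echelon form.
R2 ← R2 + (1/2)·R1: [0, -9/2, 6, 0]
R3 ← R3 − (1/4)·R1: [0, -33/4, 11, 0]
R4 ← R4 − (3/4)·R1: [0, -27/4, 9, 0]
R3 ← R3 − (11/6)·R2: [0, 0, 0, 0]
R4 ← R4 − (3/2)·R2: [0, 0, 0, 0]
Echelon form has 2 nonzero rows, so rank(T) = 2.
The column space has dimension equal to the rank: 2.

2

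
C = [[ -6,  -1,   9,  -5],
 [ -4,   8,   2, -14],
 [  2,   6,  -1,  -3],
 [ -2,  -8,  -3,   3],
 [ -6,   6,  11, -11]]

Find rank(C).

Row reduce to echelon form.
R2 ← R2 − (2/3)·R1: [0, 26/3, -4, -32/3]
R3 ← R3 + (1/3)·R1: [0, 17/3, 2, -14/3]
R4 ← R4 − (1/3)·R1: [0, -23/3, -6, 14/3]
R5 ← R5 − R1: [0, 7, 2, -6]
R3 ← R3 − (17/26)·R2: [0, 0, 60/13, 30/13]
R4 ← R4 + (23/26)·R2: [0, 0, -124/13, -62/13]
R5 ← R5 − (21/26)·R2: [0, 0, 68/13, 34/13]
R4 ← R4 + (31/15)·R3: [0, 0, 0, 0]
R5 ← R5 − (17/15)·R3: [0, 0, 0, 0]
Echelon form has 3 nonzero rows, so rank(C) = 3.

3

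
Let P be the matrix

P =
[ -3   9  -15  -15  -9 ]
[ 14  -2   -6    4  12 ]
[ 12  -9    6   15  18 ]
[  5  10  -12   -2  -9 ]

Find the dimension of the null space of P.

1

Row reduce to echelon form.
R2 ← R2 + (14/3)·R1: [0, 40, -76, -66, -30]
R3 ← R3 + (4)·R1: [0, 27, -54, -45, -18]
R4 ← R4 + (5/3)·R1: [0, 25, -37, -27, -24]
R3 ← R3 − (27/40)·R2: [0, 0, -27/10, -9/20, 9/4]
R4 ← R4 − (5/8)·R2: [0, 0, 21/2, 57/4, -21/4]
R4 ← R4 + (35/9)·R3: [0, 0, 0, 25/2, 7/2]
4 nonzero rows, so rank(P) = 4.
P has 5 columns; by rank–nullity, nullity = 5 − 4 = 1.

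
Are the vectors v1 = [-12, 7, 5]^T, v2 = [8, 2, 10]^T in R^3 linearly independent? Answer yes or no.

Form the matrix with these vectors as rows and row reduce.
R2 ← R2 + (2/3)·R1: [0, 20/3, 40/3]
2 nonzero rows, so the 2 vectors span a space of dimension 2.
Since 2 = 2, the vectors are linearly independent.

yes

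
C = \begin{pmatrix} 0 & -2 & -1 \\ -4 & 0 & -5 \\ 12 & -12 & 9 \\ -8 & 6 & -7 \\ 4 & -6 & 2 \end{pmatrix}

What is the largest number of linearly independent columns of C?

2

Row reduce to echelon form.
Swap R1 ↔ R2
R3 ← R3 + (3)·R1: [0, -12, -6]
R4 ← R4 − (2)·R1: [0, 6, 3]
R5 ← R5 + R1: [0, -6, -3]
R3 ← R3 − (6)·R2: [0, 0, 0]
R4 ← R4 + (3)·R2: [0, 0, 0]
R5 ← R5 − (3)·R2: [0, 0, 0]
Echelon form has 2 nonzero rows, so rank(C) = 2.
The rank gives the maximum number of linearly independent columns: 2.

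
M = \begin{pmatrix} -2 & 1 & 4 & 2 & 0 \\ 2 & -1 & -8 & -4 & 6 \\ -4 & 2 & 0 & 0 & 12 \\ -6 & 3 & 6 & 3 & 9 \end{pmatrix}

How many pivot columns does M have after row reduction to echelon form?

Row reduce to echelon form.
R2 ← R2 + R1: [0, 0, -4, -2, 6]
R3 ← R3 − (2)·R1: [0, 0, -8, -4, 12]
R4 ← R4 − (3)·R1: [0, 0, -6, -3, 9]
R3 ← R3 − (2)·R2: [0, 0, 0, 0, 0]
R4 ← R4 − (3/2)·R2: [0, 0, 0, 0, 0]
Echelon form has 2 nonzero rows, so rank(M) = 2.
Each nonzero row contributes one pivot column: 2 pivot columns.

2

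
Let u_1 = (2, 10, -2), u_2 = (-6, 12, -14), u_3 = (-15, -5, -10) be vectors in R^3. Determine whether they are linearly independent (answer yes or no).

yes

Form the matrix with these vectors as rows and row reduce.
R2 ← R2 + (3)·R1: [0, 42, -20]
R3 ← R3 + (15/2)·R1: [0, 70, -25]
R3 ← R3 − (5/3)·R2: [0, 0, 25/3]
3 nonzero rows, so the 3 vectors span a space of dimension 3.
Since 3 = 3, the vectors are linearly independent.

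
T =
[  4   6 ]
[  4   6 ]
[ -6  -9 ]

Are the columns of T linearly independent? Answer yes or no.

no

Row reduce T to echelon form.
R2 ← R2 − R1: [0, 0]
R3 ← R3 + (3/2)·R1: [0, 0]
1 pivot among 2 columns.
Only 1 < 2 pivot columns, so the columns are linearly dependent.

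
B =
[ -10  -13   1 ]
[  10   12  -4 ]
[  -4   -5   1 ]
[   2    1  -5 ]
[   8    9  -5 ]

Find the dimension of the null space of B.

1

Row reduce to echelon form.
R2 ← R2 + R1: [0, -1, -3]
R3 ← R3 − (2/5)·R1: [0, 1/5, 3/5]
R4 ← R4 + (1/5)·R1: [0, -8/5, -24/5]
R5 ← R5 + (4/5)·R1: [0, -7/5, -21/5]
R3 ← R3 + (1/5)·R2: [0, 0, 0]
R4 ← R4 − (8/5)·R2: [0, 0, 0]
R5 ← R5 − (7/5)·R2: [0, 0, 0]
2 nonzero rows, so rank(B) = 2.
B has 3 columns; by rank–nullity, nullity = 3 − 2 = 1.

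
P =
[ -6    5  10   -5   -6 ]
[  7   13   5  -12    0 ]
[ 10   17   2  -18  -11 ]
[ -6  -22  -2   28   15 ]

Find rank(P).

4

Row reduce to echelon form.
R2 ← R2 + (7/6)·R1: [0, 113/6, 50/3, -107/6, -7]
R3 ← R3 + (5/3)·R1: [0, 76/3, 56/3, -79/3, -21]
R4 ← R4 − R1: [0, -27, -12, 33, 21]
R3 ← R3 − (152/113)·R2: [0, 0, -424/113, -265/113, -1309/113]
R4 ← R4 + (162/113)·R2: [0, 0, 1344/113, 840/113, 1239/113]
R4 ← R4 + (168/53)·R3: [0, 0, 0, 0, -1365/53]
Echelon form has 4 nonzero rows, so rank(P) = 4.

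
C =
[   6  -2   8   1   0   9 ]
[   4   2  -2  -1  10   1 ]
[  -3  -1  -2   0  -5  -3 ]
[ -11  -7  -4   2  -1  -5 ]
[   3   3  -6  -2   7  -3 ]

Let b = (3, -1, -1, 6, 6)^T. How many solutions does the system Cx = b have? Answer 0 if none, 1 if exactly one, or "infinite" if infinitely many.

0

Row reduce the augmented matrix [C | b].
R2 ← R2 − (2/3)·R1: [0, 10/3, -22/3, -5/3, 10, -5, -3]
R3 ← R3 + (1/2)·R1: [0, -2, 2, 1/2, -5, 3/2, 1/2]
R4 ← R4 + (11/6)·R1: [0, -32/3, 32/3, 23/6, -1, 23/2, 23/2]
R5 ← R5 − (1/2)·R1: [0, 4, -10, -5/2, 7, -15/2, 9/2]
R3 ← R3 + (3/5)·R2: [0, 0, -12/5, -1/2, 1, -3/2, -13/10]
R4 ← R4 + (16/5)·R2: [0, 0, -64/5, -3/2, 31, -9/2, 19/10]
R5 ← R5 − (6/5)·R2: [0, 0, -6/5, -1/2, -5, -3/2, 81/10]
R4 ← R4 − (16/3)·R3: [0, 0, 0, 7/6, 77/3, 7/2, 53/6]
R5 ← R5 − (1/2)·R3: [0, 0, 0, -1/4, -11/2, -3/4, 35/4]
R5 ← R5 + (3/14)·R4: [0, 0, 0, 0, 0, 0, 149/14]
The echelon form has 5 nonzero rows; the last pivot sits in the augmented column, so rank(C) = 4 but rank([C|b]) = 5.
Since the ranks differ, the system is inconsistent.
It has no solutions.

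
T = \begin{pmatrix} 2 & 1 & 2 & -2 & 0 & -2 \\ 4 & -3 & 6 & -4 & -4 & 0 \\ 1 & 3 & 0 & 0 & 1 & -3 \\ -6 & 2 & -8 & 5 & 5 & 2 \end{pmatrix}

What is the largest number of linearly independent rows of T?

Row reduce to echelon form.
R2 ← R2 − (2)·R1: [0, -5, 2, 0, -4, 4]
R3 ← R3 − (1/2)·R1: [0, 5/2, -1, 1, 1, -2]
R4 ← R4 + (3)·R1: [0, 5, -2, -1, 5, -4]
R3 ← R3 + (1/2)·R2: [0, 0, 0, 1, -1, 0]
R4 ← R4 + R2: [0, 0, 0, -1, 1, 0]
R4 ← R4 + R3: [0, 0, 0, 0, 0, 0]
Echelon form has 3 nonzero rows, so rank(T) = 3.
The rank gives the maximum number of linearly independent rows: 3.

3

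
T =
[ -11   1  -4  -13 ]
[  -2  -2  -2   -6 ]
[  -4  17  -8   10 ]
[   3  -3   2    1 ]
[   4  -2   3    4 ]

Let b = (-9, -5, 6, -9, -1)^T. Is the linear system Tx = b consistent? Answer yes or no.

no

Row reduce the augmented matrix [T | b].
R2 ← R2 − (2/11)·R1: [0, -24/11, -14/11, -40/11, -37/11]
R3 ← R3 − (4/11)·R1: [0, 183/11, -72/11, 162/11, 102/11]
R4 ← R4 + (3/11)·R1: [0, -30/11, 10/11, -28/11, -126/11]
R5 ← R5 + (4/11)·R1: [0, -18/11, 17/11, -8/11, -47/11]
R3 ← R3 + (61/8)·R2: [0, 0, -65/4, -13, -131/8]
R4 ← R4 − (5/4)·R2: [0, 0, 5/2, 2, -29/4]
R5 ← R5 − (3/4)·R2: [0, 0, 5/2, 2, -7/4]
R4 ← R4 + (2/13)·R3: [0, 0, 0, 0, -127/13]
R5 ← R5 + (2/13)·R3: [0, 0, 0, 0, -111/26]
R5 ← R5 − (111/254)·R4: [0, 0, 0, 0, 0]
The echelon form has 4 nonzero rows; the last pivot sits in the augmented column, so rank(T) = 3 but rank([T|b]) = 4.
Since the ranks differ, the system is inconsistent.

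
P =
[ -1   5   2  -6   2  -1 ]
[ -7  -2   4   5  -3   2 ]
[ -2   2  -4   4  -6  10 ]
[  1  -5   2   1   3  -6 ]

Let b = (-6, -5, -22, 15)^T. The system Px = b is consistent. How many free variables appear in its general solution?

2

Row reduce the augmented matrix [P | b].
R2 ← R2 − (7)·R1: [0, -37, -10, 47, -17, 9, 37]
R3 ← R3 − (2)·R1: [0, -8, -8, 16, -10, 12, -10]
R4 ← R4 + R1: [0, 0, 4, -5, 5, -7, 9]
R3 ← R3 − (8/37)·R2: [0, 0, -216/37, 216/37, -234/37, 372/37, -18]
R4 ← R4 + (37/54)·R3: [0, 0, 0, -1, 2/3, -1/9, -10/3]
The echelon form has 4 nonzero rows, and every pivot lies in the first 6 columns, so rank(P) = rank([P|b]) = 4.
The system is consistent.
Free variables = (unknowns) − (rank) = 6 − 4 = 2.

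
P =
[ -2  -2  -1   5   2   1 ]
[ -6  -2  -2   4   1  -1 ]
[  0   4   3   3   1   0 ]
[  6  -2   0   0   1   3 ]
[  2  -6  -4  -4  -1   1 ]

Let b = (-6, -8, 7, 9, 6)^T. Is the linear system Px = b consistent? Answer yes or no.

no

Row reduce the augmented matrix [P | b].
R2 ← R2 − (3)·R1: [0, 4, 1, -11, -5, -4, 10]
R4 ← R4 + (3)·R1: [0, -8, -3, 15, 7, 6, -9]
R5 ← R5 + R1: [0, -8, -5, 1, 1, 2, 0]
R3 ← R3 − R2: [0, 0, 2, 14, 6, 4, -3]
R4 ← R4 + (2)·R2: [0, 0, -1, -7, -3, -2, 11]
R5 ← R5 + (2)·R2: [0, 0, -3, -21, -9, -6, 20]
R4 ← R4 + (1/2)·R3: [0, 0, 0, 0, 0, 0, 19/2]
R5 ← R5 + (3/2)·R3: [0, 0, 0, 0, 0, 0, 31/2]
R5 ← R5 − (31/19)·R4: [0, 0, 0, 0, 0, 0, 0]
The echelon form has 4 nonzero rows; the last pivot sits in the augmented column, so rank(P) = 3 but rank([P|b]) = 4.
Since the ranks differ, the system is inconsistent.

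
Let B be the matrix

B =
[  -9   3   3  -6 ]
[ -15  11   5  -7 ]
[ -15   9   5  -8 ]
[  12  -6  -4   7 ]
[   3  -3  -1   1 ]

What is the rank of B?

2

Row reduce to echelon form.
R2 ← R2 − (5/3)·R1: [0, 6, 0, 3]
R3 ← R3 − (5/3)·R1: [0, 4, 0, 2]
R4 ← R4 + (4/3)·R1: [0, -2, 0, -1]
R5 ← R5 + (1/3)·R1: [0, -2, 0, -1]
R3 ← R3 − (2/3)·R2: [0, 0, 0, 0]
R4 ← R4 + (1/3)·R2: [0, 0, 0, 0]
R5 ← R5 + (1/3)·R2: [0, 0, 0, 0]
Echelon form has 2 nonzero rows, so rank(B) = 2.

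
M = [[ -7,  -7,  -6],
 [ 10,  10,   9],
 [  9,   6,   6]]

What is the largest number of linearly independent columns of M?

3

Row reduce to echelon form.
R2 ← R2 + (10/7)·R1: [0, 0, 3/7]
R3 ← R3 + (9/7)·R1: [0, -3, -12/7]
Swap R2 ↔ R3
Echelon form has 3 nonzero rows, so rank(M) = 3.
The rank gives the maximum number of linearly independent columns: 3.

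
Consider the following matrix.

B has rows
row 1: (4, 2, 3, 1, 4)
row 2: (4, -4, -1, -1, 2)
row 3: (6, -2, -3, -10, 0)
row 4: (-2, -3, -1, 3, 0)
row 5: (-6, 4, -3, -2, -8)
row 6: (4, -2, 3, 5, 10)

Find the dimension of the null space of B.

0

Row reduce to echelon form.
R2 ← R2 − R1: [0, -6, -4, -2, -2]
R3 ← R3 − (3/2)·R1: [0, -5, -15/2, -23/2, -6]
R4 ← R4 + (1/2)·R1: [0, -2, 1/2, 7/2, 2]
R5 ← R5 + (3/2)·R1: [0, 7, 3/2, -1/2, -2]
R6 ← R6 − R1: [0, -4, 0, 4, 6]
R3 ← R3 − (5/6)·R2: [0, 0, -25/6, -59/6, -13/3]
R4 ← R4 − (1/3)·R2: [0, 0, 11/6, 25/6, 8/3]
R5 ← R5 + (7/6)·R2: [0, 0, -19/6, -17/6, -13/3]
R6 ← R6 − (2/3)·R2: [0, 0, 8/3, 16/3, 22/3]
R4 ← R4 + (11/25)·R3: [0, 0, 0, -4/25, 19/25]
R5 ← R5 − (19/25)·R3: [0, 0, 0, 116/25, -26/25]
R6 ← R6 + (16/25)·R3: [0, 0, 0, -24/25, 114/25]
R5 ← R5 + (29)·R4: [0, 0, 0, 0, 21]
R6 ← R6 − (6)·R4: [0, 0, 0, 0, 0]
5 nonzero rows, so rank(B) = 5.
B has 5 columns; by rank–nullity, nullity = 5 − 5 = 0.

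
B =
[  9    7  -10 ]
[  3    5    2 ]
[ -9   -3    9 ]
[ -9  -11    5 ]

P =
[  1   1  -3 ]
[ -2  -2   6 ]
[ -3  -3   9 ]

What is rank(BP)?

1

First compute BP:
[[ 25,  25, -75],
 [-13, -13,  39],
 [-30, -30,  90],
 [ -2,  -2,   6]]
Now row reduce the product.
R2 ← R2 + (13/25)·R1: [0, 0, 0]
R3 ← R3 + (6/5)·R1: [0, 0, 0]
R4 ← R4 + (2/25)·R1: [0, 0, 0]
1 nonzero row, so rank(BP) = 1.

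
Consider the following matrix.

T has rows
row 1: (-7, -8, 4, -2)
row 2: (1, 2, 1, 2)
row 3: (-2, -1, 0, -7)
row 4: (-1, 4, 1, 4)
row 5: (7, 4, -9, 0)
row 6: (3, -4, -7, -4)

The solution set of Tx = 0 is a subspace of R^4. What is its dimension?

0

Row reduce to echelon form.
R2 ← R2 + (1/7)·R1: [0, 6/7, 11/7, 12/7]
R3 ← R3 − (2/7)·R1: [0, 9/7, -8/7, -45/7]
R4 ← R4 − (1/7)·R1: [0, 36/7, 3/7, 30/7]
R5 ← R5 + R1: [0, -4, -5, -2]
R6 ← R6 + (3/7)·R1: [0, -52/7, -37/7, -34/7]
R3 ← R3 − (3/2)·R2: [0, 0, -7/2, -9]
R4 ← R4 − (6)·R2: [0, 0, -9, -6]
R5 ← R5 + (14/3)·R2: [0, 0, 7/3, 6]
R6 ← R6 + (26/3)·R2: [0, 0, 25/3, 10]
R4 ← R4 − (18/7)·R3: [0, 0, 0, 120/7]
R5 ← R5 + (2/3)·R3: [0, 0, 0, 0]
R6 ← R6 + (50/21)·R3: [0, 0, 0, -80/7]
R6 ← R6 + (2/3)·R4: [0, 0, 0, 0]
4 nonzero rows, so rank(T) = 4.
T has 4 columns; by rank–nullity, nullity = 4 − 4 = 0.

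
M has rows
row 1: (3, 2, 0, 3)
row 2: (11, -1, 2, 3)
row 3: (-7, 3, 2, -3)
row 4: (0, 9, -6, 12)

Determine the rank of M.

3

Row reduce to echelon form.
R2 ← R2 − (11/3)·R1: [0, -25/3, 2, -8]
R3 ← R3 + (7/3)·R1: [0, 23/3, 2, 4]
R3 ← R3 + (23/25)·R2: [0, 0, 96/25, -84/25]
R4 ← R4 + (27/25)·R2: [0, 0, -96/25, 84/25]
R4 ← R4 + R3: [0, 0, 0, 0]
Echelon form has 3 nonzero rows, so rank(M) = 3.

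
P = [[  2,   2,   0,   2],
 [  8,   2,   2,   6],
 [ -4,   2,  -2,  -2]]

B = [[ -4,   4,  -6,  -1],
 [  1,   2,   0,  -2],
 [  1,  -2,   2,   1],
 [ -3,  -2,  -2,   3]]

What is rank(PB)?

First compute PB:
[[-12,   8, -16,   0],
 [-46,  20, -56,   8],
 [ 22,  -4,  24,  -8]]
Now row reduce the product.
R2 ← R2 − (23/6)·R1: [0, -32/3, 16/3, 8]
R3 ← R3 + (11/6)·R1: [0, 32/3, -16/3, -8]
R3 ← R3 + R2: [0, 0, 0, 0]
2 nonzero rows, so rank(PB) = 2.

2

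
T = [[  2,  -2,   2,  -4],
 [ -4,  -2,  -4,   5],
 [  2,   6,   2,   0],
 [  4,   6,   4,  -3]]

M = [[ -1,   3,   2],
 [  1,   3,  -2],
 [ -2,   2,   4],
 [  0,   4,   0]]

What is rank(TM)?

First compute TM:
[[ -8, -12,  16],
 [ 10,  -6, -20],
 [  0,  28,   0],
 [ -6,  26,  12]]
Now row reduce the product.
R2 ← R2 + (5/4)·R1: [0, -21, 0]
R4 ← R4 − (3/4)·R1: [0, 35, 0]
R3 ← R3 + (4/3)·R2: [0, 0, 0]
R4 ← R4 + (5/3)·R2: [0, 0, 0]
2 nonzero rows, so rank(TM) = 2.

2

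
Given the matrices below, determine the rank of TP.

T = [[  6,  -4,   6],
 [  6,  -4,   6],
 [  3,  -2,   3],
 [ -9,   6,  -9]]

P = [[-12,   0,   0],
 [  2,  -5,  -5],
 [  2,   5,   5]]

1

First compute TP:
[[-68,  50,  50],
 [-68,  50,  50],
 [-34,  25,  25],
 [102, -75, -75]]
Now row reduce the product.
R2 ← R2 − R1: [0, 0, 0]
R3 ← R3 − (1/2)·R1: [0, 0, 0]
R4 ← R4 + (3/2)·R1: [0, 0, 0]
1 nonzero row, so rank(TP) = 1.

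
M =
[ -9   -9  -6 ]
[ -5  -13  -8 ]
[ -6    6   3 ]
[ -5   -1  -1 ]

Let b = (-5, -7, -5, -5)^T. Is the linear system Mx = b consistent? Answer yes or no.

Row reduce the augmented matrix [M | b].
R2 ← R2 − (5/9)·R1: [0, -8, -14/3, -38/9]
R3 ← R3 − (2/3)·R1: [0, 12, 7, -5/3]
R4 ← R4 − (5/9)·R1: [0, 4, 7/3, -20/9]
R3 ← R3 + (3/2)·R2: [0, 0, 0, -8]
R4 ← R4 + (1/2)·R2: [0, 0, 0, -13/3]
R4 ← R4 − (13/24)·R3: [0, 0, 0, 0]
The echelon form has 3 nonzero rows; the last pivot sits in the augmented column, so rank(M) = 2 but rank([M|b]) = 3.
Since the ranks differ, the system is inconsistent.

no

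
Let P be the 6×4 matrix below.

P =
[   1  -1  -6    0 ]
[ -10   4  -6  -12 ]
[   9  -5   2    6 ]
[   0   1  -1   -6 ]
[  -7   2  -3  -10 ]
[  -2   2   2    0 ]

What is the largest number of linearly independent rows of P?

4

Row reduce to echelon form.
R2 ← R2 + (10)·R1: [0, -6, -66, -12]
R3 ← R3 − (9)·R1: [0, 4, 56, 6]
R5 ← R5 + (7)·R1: [0, -5, -45, -10]
R6 ← R6 + (2)·R1: [0, 0, -10, 0]
R3 ← R3 + (2/3)·R2: [0, 0, 12, -2]
R4 ← R4 + (1/6)·R2: [0, 0, -12, -8]
R5 ← R5 − (5/6)·R2: [0, 0, 10, 0]
R4 ← R4 + R3: [0, 0, 0, -10]
R5 ← R5 − (5/6)·R3: [0, 0, 0, 5/3]
R6 ← R6 + (5/6)·R3: [0, 0, 0, -5/3]
R5 ← R5 + (1/6)·R4: [0, 0, 0, 0]
R6 ← R6 − (1/6)·R4: [0, 0, 0, 0]
Echelon form has 4 nonzero rows, so rank(P) = 4.
The rank gives the maximum number of linearly independent rows: 4.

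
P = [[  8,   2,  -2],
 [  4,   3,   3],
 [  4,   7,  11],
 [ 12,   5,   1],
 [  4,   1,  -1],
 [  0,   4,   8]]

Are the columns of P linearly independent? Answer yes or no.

no

Row reduce P to echelon form.
R2 ← R2 − (1/2)·R1: [0, 2, 4]
R3 ← R3 − (1/2)·R1: [0, 6, 12]
R4 ← R4 − (3/2)·R1: [0, 2, 4]
R5 ← R5 − (1/2)·R1: [0, 0, 0]
R3 ← R3 − (3)·R2: [0, 0, 0]
R4 ← R4 − R2: [0, 0, 0]
R6 ← R6 − (2)·R2: [0, 0, 0]
2 pivots among 3 columns.
Only 2 < 3 pivot columns, so the columns are linearly dependent.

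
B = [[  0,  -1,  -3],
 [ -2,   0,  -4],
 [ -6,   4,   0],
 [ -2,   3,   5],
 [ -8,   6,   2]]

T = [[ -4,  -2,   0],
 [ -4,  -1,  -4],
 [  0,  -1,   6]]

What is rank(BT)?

First compute BT:
[[  4,   4, -14],
 [  8,   8, -24],
 [  8,   8, -16],
 [ -4,  -4,  18],
 [  8,   8, -12]]
Now row reduce the product.
R2 ← R2 − (2)·R1: [0, 0, 4]
R3 ← R3 − (2)·R1: [0, 0, 12]
R4 ← R4 + R1: [0, 0, 4]
R5 ← R5 − (2)·R1: [0, 0, 16]
R3 ← R3 − (3)·R2: [0, 0, 0]
R4 ← R4 − R2: [0, 0, 0]
R5 ← R5 − (4)·R2: [0, 0, 0]
2 nonzero rows, so rank(BT) = 2.

2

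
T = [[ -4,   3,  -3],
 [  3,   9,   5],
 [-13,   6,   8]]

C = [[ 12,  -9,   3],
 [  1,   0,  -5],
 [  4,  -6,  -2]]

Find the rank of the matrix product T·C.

3

First compute TC:
[[-57,  54, -21],
 [ 65, -57, -46],
 [-118,  69, -85]]
Now row reduce the product.
R2 ← R2 + (65/57)·R1: [0, 87/19, -1329/19]
R3 ← R3 − (118/57)·R1: [0, -813/19, -789/19]
R3 ← R3 + (271/29)·R2: [0, 0, -20160/29]
3 nonzero rows, so rank(TC) = 3.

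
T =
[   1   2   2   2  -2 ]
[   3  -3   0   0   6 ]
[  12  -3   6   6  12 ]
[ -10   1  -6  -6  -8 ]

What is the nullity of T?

3

Row reduce to echelon form.
R2 ← R2 − (3)·R1: [0, -9, -6, -6, 12]
R3 ← R3 − (12)·R1: [0, -27, -18, -18, 36]
R4 ← R4 + (10)·R1: [0, 21, 14, 14, -28]
R3 ← R3 − (3)·R2: [0, 0, 0, 0, 0]
R4 ← R4 + (7/3)·R2: [0, 0, 0, 0, 0]
2 nonzero rows, so rank(T) = 2.
T has 5 columns; by rank–nullity, nullity = 5 − 2 = 3.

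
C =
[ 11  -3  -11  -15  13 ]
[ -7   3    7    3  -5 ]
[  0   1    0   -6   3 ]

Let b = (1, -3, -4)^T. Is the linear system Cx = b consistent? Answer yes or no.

Row reduce the augmented matrix [C | b].
R2 ← R2 + (7/11)·R1: [0, 12/11, 0, -72/11, 36/11, -26/11]
R3 ← R3 − (11/12)·R2: [0, 0, 0, 0, 0, -11/6]
The echelon form has 3 nonzero rows; the last pivot sits in the augmented column, so rank(C) = 2 but rank([C|b]) = 3.
Since the ranks differ, the system is inconsistent.

no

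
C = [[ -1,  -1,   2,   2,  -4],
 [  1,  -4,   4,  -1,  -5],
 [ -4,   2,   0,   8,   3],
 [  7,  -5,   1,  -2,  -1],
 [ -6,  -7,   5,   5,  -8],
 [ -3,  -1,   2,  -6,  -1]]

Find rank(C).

Row reduce to echelon form.
R2 ← R2 + R1: [0, -5, 6, 1, -9]
R3 ← R3 − (4)·R1: [0, 6, -8, 0, 19]
R4 ← R4 + (7)·R1: [0, -12, 15, 12, -29]
R5 ← R5 − (6)·R1: [0, -1, -7, -7, 16]
R6 ← R6 − (3)·R1: [0, 2, -4, -12, 11]
R3 ← R3 + (6/5)·R2: [0, 0, -4/5, 6/5, 41/5]
R4 ← R4 − (12/5)·R2: [0, 0, 3/5, 48/5, -37/5]
R5 ← R5 − (1/5)·R2: [0, 0, -41/5, -36/5, 89/5]
R6 ← R6 + (2/5)·R2: [0, 0, -8/5, -58/5, 37/5]
R4 ← R4 + (3/4)·R3: [0, 0, 0, 21/2, -5/4]
R5 ← R5 − (41/4)·R3: [0, 0, 0, -39/2, -265/4]
R6 ← R6 − (2)·R3: [0, 0, 0, -14, -9]
R5 ← R5 + (13/7)·R4: [0, 0, 0, 0, -480/7]
R6 ← R6 + (4/3)·R4: [0, 0, 0, 0, -32/3]
R6 ← R6 − (7/45)·R5: [0, 0, 0, 0, 0]
Echelon form has 5 nonzero rows, so rank(C) = 5.

5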